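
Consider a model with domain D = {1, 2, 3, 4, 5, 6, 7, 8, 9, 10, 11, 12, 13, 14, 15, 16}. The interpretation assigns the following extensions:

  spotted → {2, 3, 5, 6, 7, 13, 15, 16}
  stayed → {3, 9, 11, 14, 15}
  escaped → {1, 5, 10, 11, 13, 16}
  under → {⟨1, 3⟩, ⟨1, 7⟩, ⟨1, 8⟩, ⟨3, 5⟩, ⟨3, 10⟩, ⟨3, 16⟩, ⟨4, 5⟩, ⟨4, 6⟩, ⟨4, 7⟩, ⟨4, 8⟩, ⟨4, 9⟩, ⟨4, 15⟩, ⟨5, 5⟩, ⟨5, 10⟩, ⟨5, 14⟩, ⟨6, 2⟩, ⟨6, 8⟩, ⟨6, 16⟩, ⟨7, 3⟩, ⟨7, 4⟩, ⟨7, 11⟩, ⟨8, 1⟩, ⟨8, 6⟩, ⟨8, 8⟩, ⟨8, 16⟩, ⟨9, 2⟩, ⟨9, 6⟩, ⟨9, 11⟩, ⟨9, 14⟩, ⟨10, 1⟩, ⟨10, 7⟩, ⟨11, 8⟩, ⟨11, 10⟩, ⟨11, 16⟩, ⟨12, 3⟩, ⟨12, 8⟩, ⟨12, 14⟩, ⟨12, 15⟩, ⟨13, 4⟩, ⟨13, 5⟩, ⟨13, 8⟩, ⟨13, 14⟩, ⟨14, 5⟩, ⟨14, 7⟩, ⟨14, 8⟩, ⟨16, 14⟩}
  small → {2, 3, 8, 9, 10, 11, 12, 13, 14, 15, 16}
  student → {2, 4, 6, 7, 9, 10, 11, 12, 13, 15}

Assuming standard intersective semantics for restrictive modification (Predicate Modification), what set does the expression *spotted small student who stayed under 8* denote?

⟦who stayed⟧ = ⟦stayed⟧ = {3, 9, 11, 14, 15}
⟦under 8⟧ = {x : ⟨x, 8⟩ ∈ ⟦under⟧} = {1, 4, 6, 8, 11, 12, 13, 14}
⟦student⟧ = {2, 4, 6, 7, 9, 10, 11, 12, 13, 15}
… ∩ ⟦who stayed⟧ = {2, 4, 6, 7, 9, 10, 11, 12, 13, 15} ∩ {3, 9, 11, 14, 15} = {9, 11, 15}
… ∩ ⟦under 8⟧ = {9, 11, 15} ∩ {1, 4, 6, 8, 11, 12, 13, 14} = {11}
… ∩ ⟦spotted⟧ = {11} ∩ {2, 3, 5, 6, 7, 13, 15, 16} = ∅
… ∩ ⟦small⟧ = ∅ ∩ {2, 3, 8, 9, 10, 11, 12, 13, 14, 15, 16} = ∅
So ⟦spotted small student who stayed under 8⟧ = { }.

{ }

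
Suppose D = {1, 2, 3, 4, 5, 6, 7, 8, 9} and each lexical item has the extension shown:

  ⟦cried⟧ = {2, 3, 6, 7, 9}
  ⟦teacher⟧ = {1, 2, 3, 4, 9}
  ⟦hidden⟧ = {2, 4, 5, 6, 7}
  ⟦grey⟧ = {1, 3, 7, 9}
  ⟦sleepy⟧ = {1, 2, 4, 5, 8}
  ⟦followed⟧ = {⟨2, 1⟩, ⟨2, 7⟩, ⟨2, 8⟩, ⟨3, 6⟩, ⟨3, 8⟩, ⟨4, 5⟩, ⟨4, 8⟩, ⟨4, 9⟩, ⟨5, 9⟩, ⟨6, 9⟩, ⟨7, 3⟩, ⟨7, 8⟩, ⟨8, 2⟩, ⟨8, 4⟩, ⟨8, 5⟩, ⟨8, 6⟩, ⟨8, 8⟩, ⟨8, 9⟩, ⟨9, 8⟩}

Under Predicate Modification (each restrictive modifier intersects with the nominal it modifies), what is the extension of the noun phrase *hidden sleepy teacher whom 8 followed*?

{2, 4}

⟦whom 8 followed⟧ = {x : ⟨8, x⟩ ∈ ⟦followed⟧} = {2, 4, 5, 6, 8, 9}
⟦teacher⟧ = {1, 2, 3, 4, 9}
… ∩ ⟦whom 8 followed⟧ = {1, 2, 3, 4, 9} ∩ {2, 4, 5, 6, 8, 9} = {2, 4, 9}
… ∩ ⟦hidden⟧ = {2, 4, 9} ∩ {2, 4, 5, 6, 7} = {2, 4}
… ∩ ⟦sleepy⟧ = {2, 4} ∩ {1, 2, 4, 5, 8} = {2, 4}
So ⟦hidden sleepy teacher whom 8 followed⟧ = {2, 4}.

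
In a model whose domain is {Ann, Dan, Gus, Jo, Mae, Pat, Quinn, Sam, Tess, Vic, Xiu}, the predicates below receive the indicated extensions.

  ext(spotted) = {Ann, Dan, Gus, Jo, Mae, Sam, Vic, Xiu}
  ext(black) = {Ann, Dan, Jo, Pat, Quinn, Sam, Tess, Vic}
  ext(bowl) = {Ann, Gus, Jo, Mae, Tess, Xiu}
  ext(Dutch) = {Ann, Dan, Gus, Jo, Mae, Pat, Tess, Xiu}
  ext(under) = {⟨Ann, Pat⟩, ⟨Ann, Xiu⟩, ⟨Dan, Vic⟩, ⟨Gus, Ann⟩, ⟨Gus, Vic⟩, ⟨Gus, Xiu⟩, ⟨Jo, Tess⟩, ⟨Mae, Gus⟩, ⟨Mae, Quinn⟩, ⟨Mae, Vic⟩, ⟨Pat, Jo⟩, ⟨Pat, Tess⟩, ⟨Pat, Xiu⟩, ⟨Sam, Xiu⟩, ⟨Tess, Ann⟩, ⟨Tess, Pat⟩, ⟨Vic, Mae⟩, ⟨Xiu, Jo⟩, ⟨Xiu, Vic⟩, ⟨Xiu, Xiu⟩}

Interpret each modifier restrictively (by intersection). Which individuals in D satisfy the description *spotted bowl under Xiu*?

{Ann, Gus, Xiu}

⟦under Xiu⟧ = {x : ⟨x, Xiu⟩ ∈ ⟦under⟧} = {Ann, Gus, Pat, Sam, Xiu}
⟦bowl⟧ = {Ann, Gus, Jo, Mae, Tess, Xiu}
… ∩ ⟦under Xiu⟧ = {Ann, Gus, Jo, Mae, Tess, Xiu} ∩ {Ann, Gus, Pat, Sam, Xiu} = {Ann, Gus, Xiu}
… ∩ ⟦spotted⟧ = {Ann, Gus, Xiu} ∩ {Ann, Dan, Gus, Jo, Mae, Sam, Vic, Xiu} = {Ann, Gus, Xiu}
So ⟦spotted bowl under Xiu⟧ = {Ann, Gus, Xiu}.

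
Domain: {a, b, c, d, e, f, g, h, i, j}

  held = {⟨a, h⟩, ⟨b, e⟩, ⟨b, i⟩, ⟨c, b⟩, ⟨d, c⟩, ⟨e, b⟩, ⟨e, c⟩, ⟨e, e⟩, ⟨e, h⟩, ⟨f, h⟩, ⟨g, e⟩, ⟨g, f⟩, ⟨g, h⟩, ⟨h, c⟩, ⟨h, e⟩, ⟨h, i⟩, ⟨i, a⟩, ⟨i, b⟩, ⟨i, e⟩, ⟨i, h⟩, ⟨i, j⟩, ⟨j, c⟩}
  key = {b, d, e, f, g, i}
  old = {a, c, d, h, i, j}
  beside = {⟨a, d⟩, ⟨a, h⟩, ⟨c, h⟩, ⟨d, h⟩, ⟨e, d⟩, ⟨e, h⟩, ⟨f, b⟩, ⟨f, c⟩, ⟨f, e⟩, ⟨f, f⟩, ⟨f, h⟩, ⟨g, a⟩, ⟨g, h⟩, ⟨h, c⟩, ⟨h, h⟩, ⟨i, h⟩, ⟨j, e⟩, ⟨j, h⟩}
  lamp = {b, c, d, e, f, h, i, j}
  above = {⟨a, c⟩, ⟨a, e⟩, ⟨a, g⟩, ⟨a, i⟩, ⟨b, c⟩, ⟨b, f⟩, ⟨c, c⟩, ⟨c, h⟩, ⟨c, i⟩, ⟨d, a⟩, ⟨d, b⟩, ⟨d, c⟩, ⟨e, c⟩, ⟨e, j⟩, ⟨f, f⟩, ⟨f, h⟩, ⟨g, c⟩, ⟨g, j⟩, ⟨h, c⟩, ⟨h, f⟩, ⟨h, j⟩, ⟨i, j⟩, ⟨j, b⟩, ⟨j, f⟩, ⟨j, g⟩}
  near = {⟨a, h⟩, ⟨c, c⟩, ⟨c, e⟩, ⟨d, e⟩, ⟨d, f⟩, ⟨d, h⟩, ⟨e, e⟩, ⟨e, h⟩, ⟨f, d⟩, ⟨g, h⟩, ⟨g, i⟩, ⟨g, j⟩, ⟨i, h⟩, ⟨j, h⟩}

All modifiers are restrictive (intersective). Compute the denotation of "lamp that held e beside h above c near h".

{e}

⟦that held e⟧ = {x : ⟨x, e⟩ ∈ ⟦held⟧} = {b, e, g, h, i}
⟦beside h⟧ = {x : ⟨x, h⟩ ∈ ⟦beside⟧} = {a, c, d, e, f, g, h, i, j}
⟦above c⟧ = {x : ⟨x, c⟩ ∈ ⟦above⟧} = {a, b, c, d, e, g, h}
⟦near h⟧ = {x : ⟨x, h⟩ ∈ ⟦near⟧} = {a, d, e, g, i, j}
⟦lamp⟧ = {b, c, d, e, f, h, i, j}
… ∩ ⟦that held e⟧ = {b, c, d, e, f, h, i, j} ∩ {b, e, g, h, i} = {b, e, h, i}
… ∩ ⟦beside h⟧ = {b, e, h, i} ∩ {a, c, d, e, f, g, h, i, j} = {e, h, i}
… ∩ ⟦above c⟧ = {e, h, i} ∩ {a, b, c, d, e, g, h} = {e, h}
… ∩ ⟦near h⟧ = {e, h} ∩ {a, d, e, g, i, j} = {e}
So ⟦lamp that held e beside h above c near h⟧ = {e}.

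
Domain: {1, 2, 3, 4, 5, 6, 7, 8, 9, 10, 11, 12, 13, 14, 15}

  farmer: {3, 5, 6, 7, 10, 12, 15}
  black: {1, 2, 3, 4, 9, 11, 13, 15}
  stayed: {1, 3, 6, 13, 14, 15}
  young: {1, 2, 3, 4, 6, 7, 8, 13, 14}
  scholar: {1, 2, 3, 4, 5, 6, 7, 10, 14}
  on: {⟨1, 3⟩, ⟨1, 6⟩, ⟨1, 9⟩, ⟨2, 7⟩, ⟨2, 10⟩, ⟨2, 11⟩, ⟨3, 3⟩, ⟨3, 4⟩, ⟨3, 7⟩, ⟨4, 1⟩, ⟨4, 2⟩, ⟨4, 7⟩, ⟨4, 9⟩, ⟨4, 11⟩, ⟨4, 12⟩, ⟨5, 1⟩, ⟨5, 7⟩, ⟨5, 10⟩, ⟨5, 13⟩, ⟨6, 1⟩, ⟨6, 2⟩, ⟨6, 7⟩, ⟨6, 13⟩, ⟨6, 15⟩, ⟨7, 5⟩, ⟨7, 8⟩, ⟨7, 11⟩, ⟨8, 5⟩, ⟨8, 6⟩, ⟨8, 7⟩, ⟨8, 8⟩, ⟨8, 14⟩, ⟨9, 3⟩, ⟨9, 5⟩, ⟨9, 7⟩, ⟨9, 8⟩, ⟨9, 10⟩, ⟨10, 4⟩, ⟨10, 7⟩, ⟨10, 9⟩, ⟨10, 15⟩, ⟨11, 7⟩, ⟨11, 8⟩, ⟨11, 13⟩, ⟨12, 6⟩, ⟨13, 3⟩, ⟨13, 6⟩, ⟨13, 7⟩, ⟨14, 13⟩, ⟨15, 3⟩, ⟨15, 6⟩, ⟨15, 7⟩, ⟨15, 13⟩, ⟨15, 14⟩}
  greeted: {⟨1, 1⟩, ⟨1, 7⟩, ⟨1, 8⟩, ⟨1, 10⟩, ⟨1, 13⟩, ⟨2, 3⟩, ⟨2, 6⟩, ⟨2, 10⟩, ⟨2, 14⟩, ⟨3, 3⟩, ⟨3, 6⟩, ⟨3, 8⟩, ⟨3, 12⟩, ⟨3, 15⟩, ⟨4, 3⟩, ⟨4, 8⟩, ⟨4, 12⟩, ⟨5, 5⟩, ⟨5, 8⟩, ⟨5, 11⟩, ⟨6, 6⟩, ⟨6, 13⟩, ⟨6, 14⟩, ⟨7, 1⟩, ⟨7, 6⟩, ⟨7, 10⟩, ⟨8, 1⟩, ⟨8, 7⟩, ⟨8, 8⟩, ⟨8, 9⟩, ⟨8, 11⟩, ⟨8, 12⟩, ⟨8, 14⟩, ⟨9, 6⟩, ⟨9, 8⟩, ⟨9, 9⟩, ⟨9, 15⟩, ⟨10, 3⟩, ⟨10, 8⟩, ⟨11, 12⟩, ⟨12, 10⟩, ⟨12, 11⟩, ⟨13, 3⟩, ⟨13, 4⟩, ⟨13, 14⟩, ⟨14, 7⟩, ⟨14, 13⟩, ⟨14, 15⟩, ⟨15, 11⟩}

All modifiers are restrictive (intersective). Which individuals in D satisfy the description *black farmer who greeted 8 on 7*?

{3}

⟦who greeted 8⟧ = {x : ⟨x, 8⟩ ∈ ⟦greeted⟧} = {1, 3, 4, 5, 8, 9, 10}
⟦on 7⟧ = {x : ⟨x, 7⟩ ∈ ⟦on⟧} = {2, 3, 4, 5, 6, 8, 9, 10, 11, 13, 15}
⟦farmer⟧ = {3, 5, 6, 7, 10, 12, 15}
… ∩ ⟦who greeted 8⟧ = {3, 5, 6, 7, 10, 12, 15} ∩ {1, 3, 4, 5, 8, 9, 10} = {3, 5, 10}
… ∩ ⟦on 7⟧ = {3, 5, 10} ∩ {2, 3, 4, 5, 6, 8, 9, 10, 11, 13, 15} = {3, 5, 10}
… ∩ ⟦black⟧ = {3, 5, 10} ∩ {1, 2, 3, 4, 9, 11, 13, 15} = {3}
So ⟦black farmer who greeted 8 on 7⟧ = {3}.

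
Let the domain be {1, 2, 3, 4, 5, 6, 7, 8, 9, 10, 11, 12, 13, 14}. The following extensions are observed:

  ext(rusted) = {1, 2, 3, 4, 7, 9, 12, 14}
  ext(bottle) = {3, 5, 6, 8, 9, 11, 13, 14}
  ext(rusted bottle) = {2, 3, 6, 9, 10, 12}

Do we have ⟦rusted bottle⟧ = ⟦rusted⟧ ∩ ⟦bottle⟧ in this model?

⟦rusted⟧ ∩ ⟦bottle⟧ = {1, 2, 3, 4, 7, 9, 12, 14} ∩ {3, 5, 6, 8, 9, 11, 13, 14} = {3, 9, 14}
Observed ⟦rusted bottle⟧ = {2, 3, 6, 9, 10, 12}.
These differ, so the modifier is not intersective in this model.

no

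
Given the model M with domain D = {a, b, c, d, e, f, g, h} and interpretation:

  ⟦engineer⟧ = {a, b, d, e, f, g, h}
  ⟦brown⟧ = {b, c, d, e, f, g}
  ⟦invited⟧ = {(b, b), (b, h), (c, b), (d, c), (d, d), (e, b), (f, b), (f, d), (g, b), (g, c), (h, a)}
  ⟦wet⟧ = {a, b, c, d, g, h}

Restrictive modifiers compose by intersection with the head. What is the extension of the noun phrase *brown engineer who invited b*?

⟦who invited b⟧ = {x : ⟨x, b⟩ ∈ ⟦invited⟧} = {b, c, e, f, g}
⟦engineer⟧ = {a, b, d, e, f, g, h}
… ∩ ⟦who invited b⟧ = {a, b, d, e, f, g, h} ∩ {b, c, e, f, g} = {b, e, f, g}
… ∩ ⟦brown⟧ = {b, e, f, g} ∩ {b, c, d, e, f, g} = {b, e, f, g}
So ⟦brown engineer who invited b⟧ = {b, e, f, g}.

{b, e, f, g}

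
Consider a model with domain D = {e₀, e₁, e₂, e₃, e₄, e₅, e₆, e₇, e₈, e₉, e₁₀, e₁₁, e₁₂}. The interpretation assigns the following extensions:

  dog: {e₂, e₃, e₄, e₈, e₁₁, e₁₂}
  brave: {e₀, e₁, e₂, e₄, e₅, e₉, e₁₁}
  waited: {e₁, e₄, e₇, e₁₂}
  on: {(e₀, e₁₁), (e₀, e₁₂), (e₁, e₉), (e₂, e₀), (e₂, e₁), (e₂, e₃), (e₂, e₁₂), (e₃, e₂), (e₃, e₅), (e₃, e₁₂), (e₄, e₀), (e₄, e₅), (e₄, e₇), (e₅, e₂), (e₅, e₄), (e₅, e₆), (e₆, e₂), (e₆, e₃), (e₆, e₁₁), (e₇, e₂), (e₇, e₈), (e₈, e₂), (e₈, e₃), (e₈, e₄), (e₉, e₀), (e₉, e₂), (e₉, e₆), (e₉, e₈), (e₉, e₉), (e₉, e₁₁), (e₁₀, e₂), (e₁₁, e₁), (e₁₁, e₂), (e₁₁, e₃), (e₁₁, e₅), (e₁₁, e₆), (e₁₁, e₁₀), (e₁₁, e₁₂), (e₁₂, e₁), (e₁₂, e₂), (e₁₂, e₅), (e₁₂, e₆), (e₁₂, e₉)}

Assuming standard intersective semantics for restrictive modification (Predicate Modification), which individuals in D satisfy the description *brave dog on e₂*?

⟦on e₂⟧ = {x : ⟨x, e₂⟩ ∈ ⟦on⟧} = {e₃, e₅, e₆, e₇, e₈, e₉, e₁₀, e₁₁, e₁₂}
⟦dog⟧ = {e₂, e₃, e₄, e₈, e₁₁, e₁₂}
… ∩ ⟦on e₂⟧ = {e₂, e₃, e₄, e₈, e₁₁, e₁₂} ∩ {e₃, e₅, e₆, e₇, e₈, e₉, e₁₀, e₁₁, e₁₂} = {e₃, e₈, e₁₁, e₁₂}
… ∩ ⟦brave⟧ = {e₃, e₈, e₁₁, e₁₂} ∩ {e₀, e₁, e₂, e₄, e₅, e₉, e₁₁} = {e₁₁}
So ⟦brave dog on e₂⟧ = {e₁₁}.

{e₁₁}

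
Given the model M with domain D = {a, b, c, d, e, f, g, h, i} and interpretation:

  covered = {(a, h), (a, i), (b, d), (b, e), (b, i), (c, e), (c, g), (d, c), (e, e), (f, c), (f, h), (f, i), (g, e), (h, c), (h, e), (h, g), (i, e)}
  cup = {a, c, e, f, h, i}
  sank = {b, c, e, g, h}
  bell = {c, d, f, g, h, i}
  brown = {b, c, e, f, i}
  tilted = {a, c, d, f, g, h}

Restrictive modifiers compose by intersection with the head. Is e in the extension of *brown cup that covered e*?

⟦that covered e⟧ = {x : ⟨x, e⟩ ∈ ⟦covered⟧} = {b, c, e, g, h, i}
⟦cup⟧ = {a, c, e, f, h, i}
… ∩ ⟦that covered e⟧ = {a, c, e, f, h, i} ∩ {b, c, e, g, h, i} = {c, e, h, i}
… ∩ ⟦brown⟧ = {c, e, h, i} ∩ {b, c, e, f, i} = {c, e, i}
⟦brown cup that covered e⟧ = {c, e, i}; e ∈ this set.

yes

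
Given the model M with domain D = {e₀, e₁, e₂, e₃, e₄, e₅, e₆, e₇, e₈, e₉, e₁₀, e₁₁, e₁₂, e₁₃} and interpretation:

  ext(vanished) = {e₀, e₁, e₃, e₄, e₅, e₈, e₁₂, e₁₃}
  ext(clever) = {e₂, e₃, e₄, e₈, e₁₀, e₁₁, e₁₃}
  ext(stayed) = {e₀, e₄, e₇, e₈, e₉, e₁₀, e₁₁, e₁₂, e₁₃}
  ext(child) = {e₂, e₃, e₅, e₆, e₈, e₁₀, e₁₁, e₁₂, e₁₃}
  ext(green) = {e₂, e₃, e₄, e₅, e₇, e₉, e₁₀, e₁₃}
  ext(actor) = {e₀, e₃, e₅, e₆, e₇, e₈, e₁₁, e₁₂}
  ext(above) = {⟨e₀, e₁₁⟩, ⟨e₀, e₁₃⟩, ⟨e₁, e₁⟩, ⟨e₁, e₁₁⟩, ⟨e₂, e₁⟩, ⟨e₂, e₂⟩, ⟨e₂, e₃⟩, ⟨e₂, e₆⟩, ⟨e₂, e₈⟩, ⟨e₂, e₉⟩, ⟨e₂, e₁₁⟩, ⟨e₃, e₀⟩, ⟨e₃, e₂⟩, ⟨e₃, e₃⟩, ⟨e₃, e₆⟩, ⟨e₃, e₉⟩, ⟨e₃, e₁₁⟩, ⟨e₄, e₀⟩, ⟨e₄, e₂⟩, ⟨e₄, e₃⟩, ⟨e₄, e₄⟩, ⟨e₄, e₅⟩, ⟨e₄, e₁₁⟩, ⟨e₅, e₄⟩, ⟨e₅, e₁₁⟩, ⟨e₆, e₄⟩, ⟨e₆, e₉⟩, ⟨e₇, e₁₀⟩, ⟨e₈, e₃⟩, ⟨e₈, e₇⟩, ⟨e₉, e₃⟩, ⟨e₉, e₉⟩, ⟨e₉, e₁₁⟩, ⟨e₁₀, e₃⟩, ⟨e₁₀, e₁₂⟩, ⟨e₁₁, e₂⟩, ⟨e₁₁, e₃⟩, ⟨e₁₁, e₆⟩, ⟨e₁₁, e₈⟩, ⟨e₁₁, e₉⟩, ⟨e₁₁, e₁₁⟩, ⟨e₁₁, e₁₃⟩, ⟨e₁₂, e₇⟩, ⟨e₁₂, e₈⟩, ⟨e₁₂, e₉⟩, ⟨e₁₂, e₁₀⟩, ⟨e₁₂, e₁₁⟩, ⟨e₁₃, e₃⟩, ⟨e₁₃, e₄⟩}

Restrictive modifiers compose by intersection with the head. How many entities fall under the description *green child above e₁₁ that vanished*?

2

⟦above e₁₁⟧ = {x : ⟨x, e₁₁⟩ ∈ ⟦above⟧} = {e₀, e₁, e₂, e₃, e₄, e₅, e₉, e₁₁, e₁₂}
⟦that vanished⟧ = ⟦vanished⟧ = {e₀, e₁, e₃, e₄, e₅, e₈, e₁₂, e₁₃}
⟦child⟧ = {e₂, e₃, e₅, e₆, e₈, e₁₀, e₁₁, e₁₂, e₁₃}
… ∩ ⟦above e₁₁⟧ = {e₂, e₃, e₅, e₆, e₈, e₁₀, e₁₁, e₁₂, e₁₃} ∩ {e₀, e₁, e₂, e₃, e₄, e₅, e₉, e₁₁, e₁₂} = {e₂, e₃, e₅, e₁₁, e₁₂}
… ∩ ⟦that vanished⟧ = {e₂, e₃, e₅, e₁₁, e₁₂} ∩ {e₀, e₁, e₃, e₄, e₅, e₈, e₁₂, e₁₃} = {e₃, e₅, e₁₂}
… ∩ ⟦green⟧ = {e₃, e₅, e₁₂} ∩ {e₂, e₃, e₄, e₅, e₇, e₉, e₁₀, e₁₃} = {e₃, e₅}
⟦green child above e₁₁ that vanished⟧ = {e₃, e₅}, so the cardinality is 2.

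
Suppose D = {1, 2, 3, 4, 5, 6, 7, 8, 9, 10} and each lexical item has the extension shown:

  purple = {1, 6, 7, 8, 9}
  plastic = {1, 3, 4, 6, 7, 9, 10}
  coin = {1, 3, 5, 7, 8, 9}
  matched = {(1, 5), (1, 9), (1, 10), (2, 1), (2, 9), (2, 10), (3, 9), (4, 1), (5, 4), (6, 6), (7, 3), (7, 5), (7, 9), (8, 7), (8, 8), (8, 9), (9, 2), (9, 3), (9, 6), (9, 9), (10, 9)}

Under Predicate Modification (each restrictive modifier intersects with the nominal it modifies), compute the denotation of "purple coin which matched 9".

{1, 7, 8, 9}

⟦which matched 9⟧ = {x : ⟨x, 9⟩ ∈ ⟦matched⟧} = {1, 2, 3, 7, 8, 9, 10}
⟦coin⟧ = {1, 3, 5, 7, 8, 9}
… ∩ ⟦which matched 9⟧ = {1, 3, 5, 7, 8, 9} ∩ {1, 2, 3, 7, 8, 9, 10} = {1, 3, 7, 8, 9}
… ∩ ⟦purple⟧ = {1, 3, 7, 8, 9} ∩ {1, 6, 7, 8, 9} = {1, 7, 8, 9}
So ⟦purple coin which matched 9⟧ = {1, 7, 8, 9}.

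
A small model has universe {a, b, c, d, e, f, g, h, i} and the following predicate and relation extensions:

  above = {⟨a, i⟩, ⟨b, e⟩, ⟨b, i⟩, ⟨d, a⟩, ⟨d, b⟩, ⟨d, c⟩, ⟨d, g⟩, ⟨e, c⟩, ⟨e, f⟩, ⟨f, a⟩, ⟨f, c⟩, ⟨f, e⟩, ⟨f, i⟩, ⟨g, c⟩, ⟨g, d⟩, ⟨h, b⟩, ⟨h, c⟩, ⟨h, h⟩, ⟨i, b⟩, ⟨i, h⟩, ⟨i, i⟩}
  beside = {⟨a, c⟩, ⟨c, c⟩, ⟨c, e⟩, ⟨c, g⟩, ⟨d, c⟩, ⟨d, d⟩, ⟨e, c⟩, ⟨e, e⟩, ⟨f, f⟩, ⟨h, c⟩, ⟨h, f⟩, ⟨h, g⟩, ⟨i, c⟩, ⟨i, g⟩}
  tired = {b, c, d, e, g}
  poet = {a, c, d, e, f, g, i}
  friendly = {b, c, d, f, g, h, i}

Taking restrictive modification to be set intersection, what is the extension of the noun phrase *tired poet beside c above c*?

{d, e}

⟦beside c⟧ = {x : ⟨x, c⟩ ∈ ⟦beside⟧} = {a, c, d, e, h, i}
⟦above c⟧ = {x : ⟨x, c⟩ ∈ ⟦above⟧} = {d, e, f, g, h}
⟦poet⟧ = {a, c, d, e, f, g, i}
… ∩ ⟦beside c⟧ = {a, c, d, e, f, g, i} ∩ {a, c, d, e, h, i} = {a, c, d, e, i}
… ∩ ⟦above c⟧ = {a, c, d, e, i} ∩ {d, e, f, g, h} = {d, e}
… ∩ ⟦tired⟧ = {d, e} ∩ {b, c, d, e, g} = {d, e}
So ⟦tired poet beside c above c⟧ = {d, e}.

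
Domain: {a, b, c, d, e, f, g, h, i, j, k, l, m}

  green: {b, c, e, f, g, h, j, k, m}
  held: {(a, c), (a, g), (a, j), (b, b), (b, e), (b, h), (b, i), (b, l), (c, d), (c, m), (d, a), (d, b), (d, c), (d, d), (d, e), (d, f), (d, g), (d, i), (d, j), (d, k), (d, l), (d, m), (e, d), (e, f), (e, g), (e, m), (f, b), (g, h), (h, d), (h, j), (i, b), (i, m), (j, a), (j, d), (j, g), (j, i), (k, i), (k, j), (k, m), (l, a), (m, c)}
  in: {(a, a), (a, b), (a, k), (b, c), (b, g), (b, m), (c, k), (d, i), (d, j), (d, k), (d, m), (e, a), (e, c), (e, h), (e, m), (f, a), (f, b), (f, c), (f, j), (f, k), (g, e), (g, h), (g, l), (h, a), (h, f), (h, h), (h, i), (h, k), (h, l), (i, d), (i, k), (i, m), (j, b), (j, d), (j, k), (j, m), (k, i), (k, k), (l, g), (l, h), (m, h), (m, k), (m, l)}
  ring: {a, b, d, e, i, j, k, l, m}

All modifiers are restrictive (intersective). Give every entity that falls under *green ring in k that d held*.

{j, k, m}

⟦in k⟧ = {x : ⟨x, k⟩ ∈ ⟦in⟧} = {a, c, d, f, h, i, j, k, m}
⟦that d held⟧ = {x : ⟨d, x⟩ ∈ ⟦held⟧} = {a, b, c, d, e, f, g, i, j, k, l, m}
⟦ring⟧ = {a, b, d, e, i, j, k, l, m}
… ∩ ⟦in k⟧ = {a, b, d, e, i, j, k, l, m} ∩ {a, c, d, f, h, i, j, k, m} = {a, d, i, j, k, m}
… ∩ ⟦that d held⟧ = {a, d, i, j, k, m} ∩ {a, b, c, d, e, f, g, i, j, k, l, m} = {a, d, i, j, k, m}
… ∩ ⟦green⟧ = {a, d, i, j, k, m} ∩ {b, c, e, f, g, h, j, k, m} = {j, k, m}
So ⟦green ring in k that d held⟧ = {j, k, m}.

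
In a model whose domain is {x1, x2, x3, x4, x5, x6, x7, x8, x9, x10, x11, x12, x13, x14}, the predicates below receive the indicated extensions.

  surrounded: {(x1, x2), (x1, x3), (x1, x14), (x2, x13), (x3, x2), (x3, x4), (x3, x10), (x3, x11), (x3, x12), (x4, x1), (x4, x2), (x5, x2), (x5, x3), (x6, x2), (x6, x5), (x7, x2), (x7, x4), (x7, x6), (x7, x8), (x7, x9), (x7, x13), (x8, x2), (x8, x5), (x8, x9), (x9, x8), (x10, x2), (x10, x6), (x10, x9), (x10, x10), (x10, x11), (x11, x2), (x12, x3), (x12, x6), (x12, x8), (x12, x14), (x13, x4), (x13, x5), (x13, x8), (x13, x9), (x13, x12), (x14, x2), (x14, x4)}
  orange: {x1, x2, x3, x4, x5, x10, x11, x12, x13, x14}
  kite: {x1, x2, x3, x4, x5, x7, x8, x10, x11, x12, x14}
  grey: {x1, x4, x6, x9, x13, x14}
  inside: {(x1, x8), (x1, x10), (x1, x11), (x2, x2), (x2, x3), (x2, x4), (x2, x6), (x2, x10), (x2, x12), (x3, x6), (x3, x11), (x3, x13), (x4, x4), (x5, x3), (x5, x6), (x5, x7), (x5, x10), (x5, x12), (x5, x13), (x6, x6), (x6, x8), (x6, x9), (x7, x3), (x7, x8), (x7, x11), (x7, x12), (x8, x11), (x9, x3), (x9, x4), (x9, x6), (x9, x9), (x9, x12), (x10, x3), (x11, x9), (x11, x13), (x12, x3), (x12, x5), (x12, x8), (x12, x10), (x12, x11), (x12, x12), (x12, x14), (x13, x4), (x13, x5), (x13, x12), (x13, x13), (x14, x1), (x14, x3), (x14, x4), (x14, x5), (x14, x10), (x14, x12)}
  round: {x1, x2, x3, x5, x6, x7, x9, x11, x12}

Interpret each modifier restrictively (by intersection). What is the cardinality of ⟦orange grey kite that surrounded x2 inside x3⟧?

⟦that surrounded x2⟧ = {x : ⟨x, x2⟩ ∈ ⟦surrounded⟧} = {x1, x3, x4, x5, x6, x7, x8, x10, x11, x14}
⟦inside x3⟧ = {x : ⟨x, x3⟩ ∈ ⟦inside⟧} = {x2, x5, x7, x9, x10, x12, x14}
⟦kite⟧ = {x1, x2, x3, x4, x5, x7, x8, x10, x11, x12, x14}
… ∩ ⟦that surrounded x2⟧ = {x1, x2, x3, x4, x5, x7, x8, x10, x11, x12, x14} ∩ {x1, x3, x4, x5, x6, x7, x8, x10, x11, x14} = {x1, x3, x4, x5, x7, x8, x10, x11, x14}
… ∩ ⟦inside x3⟧ = {x1, x3, x4, x5, x7, x8, x10, x11, x14} ∩ {x2, x5, x7, x9, x10, x12, x14} = {x5, x7, x10, x14}
… ∩ ⟦orange⟧ = {x5, x7, x10, x14} ∩ {x1, x2, x3, x4, x5, x10, x11, x12, x13, x14} = {x5, x10, x14}
… ∩ ⟦grey⟧ = {x5, x10, x14} ∩ {x1, x4, x6, x9, x13, x14} = {x14}
⟦orange grey kite that surrounded x2 inside x3⟧ = {x14}, so the cardinality is 1.

1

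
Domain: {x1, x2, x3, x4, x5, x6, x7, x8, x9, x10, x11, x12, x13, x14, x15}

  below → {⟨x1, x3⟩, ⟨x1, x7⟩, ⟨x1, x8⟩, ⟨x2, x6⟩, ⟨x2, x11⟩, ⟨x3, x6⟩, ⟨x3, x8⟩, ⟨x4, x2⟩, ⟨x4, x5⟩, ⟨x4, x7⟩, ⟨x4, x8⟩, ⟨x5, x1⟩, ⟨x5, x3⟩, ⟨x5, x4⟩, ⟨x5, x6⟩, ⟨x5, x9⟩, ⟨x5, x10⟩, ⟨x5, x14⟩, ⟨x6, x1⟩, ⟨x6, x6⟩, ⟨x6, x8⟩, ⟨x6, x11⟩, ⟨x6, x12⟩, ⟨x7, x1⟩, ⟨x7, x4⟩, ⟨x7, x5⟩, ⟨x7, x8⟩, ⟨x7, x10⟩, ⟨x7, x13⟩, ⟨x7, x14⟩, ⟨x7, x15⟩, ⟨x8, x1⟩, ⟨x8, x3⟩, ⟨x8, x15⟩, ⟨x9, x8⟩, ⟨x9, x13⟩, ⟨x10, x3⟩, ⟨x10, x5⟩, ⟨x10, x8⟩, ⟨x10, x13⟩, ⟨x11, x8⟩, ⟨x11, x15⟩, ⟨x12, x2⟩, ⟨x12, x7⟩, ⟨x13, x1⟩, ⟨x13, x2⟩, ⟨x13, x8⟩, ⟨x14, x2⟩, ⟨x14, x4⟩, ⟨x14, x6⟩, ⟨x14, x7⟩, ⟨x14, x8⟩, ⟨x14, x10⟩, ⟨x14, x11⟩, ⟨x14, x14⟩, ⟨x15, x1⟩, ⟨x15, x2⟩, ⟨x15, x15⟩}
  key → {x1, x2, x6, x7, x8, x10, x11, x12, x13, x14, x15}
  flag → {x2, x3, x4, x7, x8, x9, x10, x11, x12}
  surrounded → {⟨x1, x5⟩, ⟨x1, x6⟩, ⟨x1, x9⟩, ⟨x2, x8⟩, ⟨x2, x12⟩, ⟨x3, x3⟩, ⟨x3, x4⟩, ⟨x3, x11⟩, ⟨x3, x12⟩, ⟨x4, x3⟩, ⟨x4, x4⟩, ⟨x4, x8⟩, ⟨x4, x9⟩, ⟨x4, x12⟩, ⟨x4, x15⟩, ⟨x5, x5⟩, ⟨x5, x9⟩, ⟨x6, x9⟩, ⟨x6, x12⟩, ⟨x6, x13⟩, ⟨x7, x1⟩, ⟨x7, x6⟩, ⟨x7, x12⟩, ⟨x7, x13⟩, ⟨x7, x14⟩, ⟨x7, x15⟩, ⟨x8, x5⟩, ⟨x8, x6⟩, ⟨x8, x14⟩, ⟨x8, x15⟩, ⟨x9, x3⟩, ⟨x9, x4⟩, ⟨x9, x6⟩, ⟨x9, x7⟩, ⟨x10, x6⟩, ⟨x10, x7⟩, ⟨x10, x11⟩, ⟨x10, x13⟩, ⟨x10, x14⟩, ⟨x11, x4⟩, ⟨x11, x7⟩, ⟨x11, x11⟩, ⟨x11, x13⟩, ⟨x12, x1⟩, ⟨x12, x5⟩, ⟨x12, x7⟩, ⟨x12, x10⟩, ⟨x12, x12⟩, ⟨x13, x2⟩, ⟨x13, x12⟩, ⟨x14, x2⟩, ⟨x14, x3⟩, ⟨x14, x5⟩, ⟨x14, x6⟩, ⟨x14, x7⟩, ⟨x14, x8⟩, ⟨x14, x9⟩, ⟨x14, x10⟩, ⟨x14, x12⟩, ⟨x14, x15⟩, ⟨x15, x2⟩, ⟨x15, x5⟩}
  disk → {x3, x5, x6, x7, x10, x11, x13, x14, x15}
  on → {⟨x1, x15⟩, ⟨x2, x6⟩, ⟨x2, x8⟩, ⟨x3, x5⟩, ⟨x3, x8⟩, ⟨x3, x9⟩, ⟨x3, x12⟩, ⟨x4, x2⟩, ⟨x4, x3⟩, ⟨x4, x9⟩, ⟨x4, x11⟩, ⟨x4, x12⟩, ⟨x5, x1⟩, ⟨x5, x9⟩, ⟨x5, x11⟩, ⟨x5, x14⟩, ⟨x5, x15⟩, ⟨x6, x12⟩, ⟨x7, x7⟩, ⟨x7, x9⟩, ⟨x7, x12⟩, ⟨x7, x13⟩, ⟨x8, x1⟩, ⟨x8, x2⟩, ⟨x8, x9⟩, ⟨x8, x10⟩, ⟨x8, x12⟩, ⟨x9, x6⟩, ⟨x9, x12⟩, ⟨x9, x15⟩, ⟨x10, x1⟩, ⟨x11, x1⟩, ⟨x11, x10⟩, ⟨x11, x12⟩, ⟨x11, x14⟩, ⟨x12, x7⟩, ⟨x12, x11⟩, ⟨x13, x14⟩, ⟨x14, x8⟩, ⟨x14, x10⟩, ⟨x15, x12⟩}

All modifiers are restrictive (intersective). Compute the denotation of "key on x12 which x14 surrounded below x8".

⟦on x12⟧ = {x : ⟨x, x12⟩ ∈ ⟦on⟧} = {x3, x4, x6, x7, x8, x9, x11, x15}
⟦which x14 surrounded⟧ = {x : ⟨x14, x⟩ ∈ ⟦surrounded⟧} = {x2, x3, x5, x6, x7, x8, x9, x10, x12, x15}
⟦below x8⟧ = {x : ⟨x, x8⟩ ∈ ⟦below⟧} = {x1, x3, x4, x6, x7, x9, x10, x11, x13, x14}
⟦key⟧ = {x1, x2, x6, x7, x8, x10, x11, x12, x13, x14, x15}
… ∩ ⟦on x12⟧ = {x1, x2, x6, x7, x8, x10, x11, x12, x13, x14, x15} ∩ {x3, x4, x6, x7, x8, x9, x11, x15} = {x6, x7, x8, x11, x15}
… ∩ ⟦which x14 surrounded⟧ = {x6, x7, x8, x11, x15} ∩ {x2, x3, x5, x6, x7, x8, x9, x10, x12, x15} = {x6, x7, x8, x15}
… ∩ ⟦below x8⟧ = {x6, x7, x8, x15} ∩ {x1, x3, x4, x6, x7, x9, x10, x11, x13, x14} = {x6, x7}
So ⟦key on x12 which x14 surrounded below x8⟧ = {x6, x7}.

{x6, x7}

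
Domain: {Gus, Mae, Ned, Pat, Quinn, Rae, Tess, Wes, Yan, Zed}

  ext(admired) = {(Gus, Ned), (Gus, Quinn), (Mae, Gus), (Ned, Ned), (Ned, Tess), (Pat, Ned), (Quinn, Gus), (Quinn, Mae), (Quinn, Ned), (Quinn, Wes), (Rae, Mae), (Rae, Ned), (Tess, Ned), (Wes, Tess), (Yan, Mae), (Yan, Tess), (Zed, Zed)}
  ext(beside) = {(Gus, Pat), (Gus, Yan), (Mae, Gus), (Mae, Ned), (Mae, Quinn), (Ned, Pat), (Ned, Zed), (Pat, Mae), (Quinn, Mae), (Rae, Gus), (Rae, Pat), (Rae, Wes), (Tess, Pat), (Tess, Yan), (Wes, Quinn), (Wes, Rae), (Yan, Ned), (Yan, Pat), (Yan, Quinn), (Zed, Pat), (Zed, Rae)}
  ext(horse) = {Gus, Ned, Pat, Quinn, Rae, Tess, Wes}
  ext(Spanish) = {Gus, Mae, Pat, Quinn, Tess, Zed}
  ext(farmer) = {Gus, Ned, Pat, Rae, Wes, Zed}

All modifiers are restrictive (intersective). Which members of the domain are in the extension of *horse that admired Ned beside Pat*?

⟦that admired Ned⟧ = {x : ⟨x, Ned⟩ ∈ ⟦admired⟧} = {Gus, Ned, Pat, Quinn, Rae, Tess}
⟦beside Pat⟧ = {x : ⟨x, Pat⟩ ∈ ⟦beside⟧} = {Gus, Ned, Rae, Tess, Yan, Zed}
⟦horse⟧ = {Gus, Ned, Pat, Quinn, Rae, Tess, Wes}
… ∩ ⟦that admired Ned⟧ = {Gus, Ned, Pat, Quinn, Rae, Tess, Wes} ∩ {Gus, Ned, Pat, Quinn, Rae, Tess} = {Gus, Ned, Pat, Quinn, Rae, Tess}
… ∩ ⟦beside Pat⟧ = {Gus, Ned, Pat, Quinn, Rae, Tess} ∩ {Gus, Ned, Rae, Tess, Yan, Zed} = {Gus, Ned, Rae, Tess}
So ⟦horse that admired Ned beside Pat⟧ = {Gus, Ned, Rae, Tess}.

{Gus, Ned, Rae, Tess}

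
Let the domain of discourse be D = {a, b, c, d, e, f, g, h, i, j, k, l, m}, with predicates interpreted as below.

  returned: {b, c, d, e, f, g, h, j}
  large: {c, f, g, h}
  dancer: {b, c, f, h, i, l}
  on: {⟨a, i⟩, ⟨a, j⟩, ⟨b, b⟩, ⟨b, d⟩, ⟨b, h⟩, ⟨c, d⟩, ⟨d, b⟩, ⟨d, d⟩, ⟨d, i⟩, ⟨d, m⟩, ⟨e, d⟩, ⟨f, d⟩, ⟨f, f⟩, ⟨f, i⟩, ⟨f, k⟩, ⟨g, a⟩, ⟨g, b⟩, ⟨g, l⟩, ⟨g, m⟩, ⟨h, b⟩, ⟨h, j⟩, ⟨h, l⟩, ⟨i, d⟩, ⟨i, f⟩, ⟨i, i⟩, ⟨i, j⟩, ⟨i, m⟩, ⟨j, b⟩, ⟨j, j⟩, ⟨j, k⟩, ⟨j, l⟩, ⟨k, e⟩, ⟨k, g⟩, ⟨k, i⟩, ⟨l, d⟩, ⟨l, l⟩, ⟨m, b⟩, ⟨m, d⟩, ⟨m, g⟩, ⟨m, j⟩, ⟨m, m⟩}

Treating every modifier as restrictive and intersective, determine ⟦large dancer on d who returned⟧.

{c, f}

⟦on d⟧ = {x : ⟨x, d⟩ ∈ ⟦on⟧} = {b, c, d, e, f, i, l, m}
⟦who returned⟧ = ⟦returned⟧ = {b, c, d, e, f, g, h, j}
⟦dancer⟧ = {b, c, f, h, i, l}
… ∩ ⟦on d⟧ = {b, c, f, h, i, l} ∩ {b, c, d, e, f, i, l, m} = {b, c, f, i, l}
… ∩ ⟦who returned⟧ = {b, c, f, i, l} ∩ {b, c, d, e, f, g, h, j} = {b, c, f}
… ∩ ⟦large⟧ = {b, c, f} ∩ {c, f, g, h} = {c, f}
So ⟦large dancer on d who returned⟧ = {c, f}.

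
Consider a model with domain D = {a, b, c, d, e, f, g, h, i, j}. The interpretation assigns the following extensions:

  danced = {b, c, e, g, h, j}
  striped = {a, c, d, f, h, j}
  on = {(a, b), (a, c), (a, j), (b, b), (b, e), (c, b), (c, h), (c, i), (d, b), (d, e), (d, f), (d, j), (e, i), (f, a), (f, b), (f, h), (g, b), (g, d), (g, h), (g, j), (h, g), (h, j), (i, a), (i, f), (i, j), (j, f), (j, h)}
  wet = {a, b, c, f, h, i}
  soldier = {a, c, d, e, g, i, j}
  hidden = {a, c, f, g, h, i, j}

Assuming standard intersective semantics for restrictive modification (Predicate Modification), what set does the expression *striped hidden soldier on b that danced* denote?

⟦on b⟧ = {x : ⟨x, b⟩ ∈ ⟦on⟧} = {a, b, c, d, f, g}
⟦that danced⟧ = ⟦danced⟧ = {b, c, e, g, h, j}
⟦soldier⟧ = {a, c, d, e, g, i, j}
… ∩ ⟦on b⟧ = {a, c, d, e, g, i, j} ∩ {a, b, c, d, f, g} = {a, c, d, g}
… ∩ ⟦that danced⟧ = {a, c, d, g} ∩ {b, c, e, g, h, j} = {c, g}
… ∩ ⟦striped⟧ = {c, g} ∩ {a, c, d, f, h, j} = {c}
… ∩ ⟦hidden⟧ = {c} ∩ {a, c, f, g, h, i, j} = {c}
So ⟦striped hidden soldier on b that danced⟧ = {c}.

{c}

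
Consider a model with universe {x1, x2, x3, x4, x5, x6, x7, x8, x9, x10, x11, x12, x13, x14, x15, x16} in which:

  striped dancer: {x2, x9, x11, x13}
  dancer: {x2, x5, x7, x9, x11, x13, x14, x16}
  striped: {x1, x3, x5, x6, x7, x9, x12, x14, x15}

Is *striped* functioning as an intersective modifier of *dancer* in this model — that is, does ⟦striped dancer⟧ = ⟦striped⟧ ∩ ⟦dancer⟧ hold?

⟦striped⟧ ∩ ⟦dancer⟧ = {x1, x3, x5, x6, x7, x9, x12, x14, x15} ∩ {x2, x5, x7, x9, x11, x13, x14, x16} = {x5, x7, x9, x14}
Observed ⟦striped dancer⟧ = {x2, x9, x11, x13}.
These differ, so the modifier is not intersective in this model.

no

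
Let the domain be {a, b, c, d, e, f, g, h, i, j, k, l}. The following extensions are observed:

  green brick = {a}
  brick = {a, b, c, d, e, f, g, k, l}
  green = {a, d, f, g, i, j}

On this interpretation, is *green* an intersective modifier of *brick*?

no

⟦green⟧ ∩ ⟦brick⟧ = {a, d, f, g, i, j} ∩ {a, b, c, d, e, f, g, k, l} = {a, d, f, g}
Observed ⟦green brick⟧ = {a}.
These differ, so the modifier is not intersective in this model.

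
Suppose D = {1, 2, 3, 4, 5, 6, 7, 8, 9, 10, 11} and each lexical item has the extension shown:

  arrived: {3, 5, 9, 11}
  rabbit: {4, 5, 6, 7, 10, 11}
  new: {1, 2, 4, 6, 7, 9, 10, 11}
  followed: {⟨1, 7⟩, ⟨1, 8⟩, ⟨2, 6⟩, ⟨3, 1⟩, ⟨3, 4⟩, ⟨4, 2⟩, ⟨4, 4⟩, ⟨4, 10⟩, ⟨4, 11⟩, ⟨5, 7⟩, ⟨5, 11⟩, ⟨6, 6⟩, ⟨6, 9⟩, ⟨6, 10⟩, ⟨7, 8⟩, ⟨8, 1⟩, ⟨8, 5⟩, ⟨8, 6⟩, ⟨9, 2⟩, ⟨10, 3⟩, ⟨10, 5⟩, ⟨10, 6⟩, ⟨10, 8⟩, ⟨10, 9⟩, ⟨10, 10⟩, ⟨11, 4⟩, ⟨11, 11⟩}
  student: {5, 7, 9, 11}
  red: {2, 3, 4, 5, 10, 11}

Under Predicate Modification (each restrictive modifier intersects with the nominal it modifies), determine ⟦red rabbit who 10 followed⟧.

⟦who 10 followed⟧ = {x : ⟨10, x⟩ ∈ ⟦followed⟧} = {3, 5, 6, 8, 9, 10}
⟦rabbit⟧ = {4, 5, 6, 7, 10, 11}
… ∩ ⟦who 10 followed⟧ = {4, 5, 6, 7, 10, 11} ∩ {3, 5, 6, 8, 9, 10} = {5, 6, 10}
… ∩ ⟦red⟧ = {5, 6, 10} ∩ {2, 3, 4, 5, 10, 11} = {5, 10}
So ⟦red rabbit who 10 followed⟧ = {5, 10}.

{5, 10}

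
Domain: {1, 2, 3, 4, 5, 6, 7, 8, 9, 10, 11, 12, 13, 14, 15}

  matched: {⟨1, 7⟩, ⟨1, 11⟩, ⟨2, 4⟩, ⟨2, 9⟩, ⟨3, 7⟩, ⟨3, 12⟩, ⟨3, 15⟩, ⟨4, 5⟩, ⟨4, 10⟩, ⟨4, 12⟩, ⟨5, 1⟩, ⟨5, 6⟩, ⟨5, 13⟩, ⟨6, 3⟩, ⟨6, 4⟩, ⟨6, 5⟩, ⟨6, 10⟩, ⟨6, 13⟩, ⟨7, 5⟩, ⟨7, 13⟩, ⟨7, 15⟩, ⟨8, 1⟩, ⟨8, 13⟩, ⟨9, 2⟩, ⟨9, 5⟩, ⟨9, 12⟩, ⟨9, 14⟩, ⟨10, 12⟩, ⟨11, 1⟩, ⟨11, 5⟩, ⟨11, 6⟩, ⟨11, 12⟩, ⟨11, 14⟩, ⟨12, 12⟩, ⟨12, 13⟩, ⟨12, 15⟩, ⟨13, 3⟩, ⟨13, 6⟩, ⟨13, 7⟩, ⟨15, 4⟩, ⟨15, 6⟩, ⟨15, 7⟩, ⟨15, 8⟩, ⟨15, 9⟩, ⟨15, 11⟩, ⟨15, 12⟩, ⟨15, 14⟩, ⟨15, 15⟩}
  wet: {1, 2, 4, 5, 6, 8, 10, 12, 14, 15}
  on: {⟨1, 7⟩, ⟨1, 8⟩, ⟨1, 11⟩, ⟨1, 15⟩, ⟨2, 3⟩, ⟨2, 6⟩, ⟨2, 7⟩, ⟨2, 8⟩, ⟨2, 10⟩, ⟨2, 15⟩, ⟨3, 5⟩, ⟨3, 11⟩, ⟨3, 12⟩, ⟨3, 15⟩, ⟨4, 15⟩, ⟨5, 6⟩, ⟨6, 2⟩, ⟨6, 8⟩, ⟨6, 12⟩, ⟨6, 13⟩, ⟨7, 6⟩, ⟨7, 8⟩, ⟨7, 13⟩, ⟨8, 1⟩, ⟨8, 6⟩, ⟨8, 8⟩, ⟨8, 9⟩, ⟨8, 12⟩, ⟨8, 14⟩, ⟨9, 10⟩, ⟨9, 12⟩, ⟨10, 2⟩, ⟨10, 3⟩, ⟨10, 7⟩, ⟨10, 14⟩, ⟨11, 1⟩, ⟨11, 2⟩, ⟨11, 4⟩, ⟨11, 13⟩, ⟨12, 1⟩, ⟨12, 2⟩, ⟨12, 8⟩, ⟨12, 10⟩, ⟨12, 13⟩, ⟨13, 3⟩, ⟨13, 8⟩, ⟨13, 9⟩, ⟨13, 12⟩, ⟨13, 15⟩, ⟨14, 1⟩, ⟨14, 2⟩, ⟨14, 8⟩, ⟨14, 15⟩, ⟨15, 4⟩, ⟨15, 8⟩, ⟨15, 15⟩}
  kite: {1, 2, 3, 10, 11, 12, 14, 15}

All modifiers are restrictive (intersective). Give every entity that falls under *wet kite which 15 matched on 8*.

{12, 14, 15}

⟦which 15 matched⟧ = {x : ⟨15, x⟩ ∈ ⟦matched⟧} = {4, 6, 7, 8, 9, 11, 12, 14, 15}
⟦on 8⟧ = {x : ⟨x, 8⟩ ∈ ⟦on⟧} = {1, 2, 6, 7, 8, 12, 13, 14, 15}
⟦kite⟧ = {1, 2, 3, 10, 11, 12, 14, 15}
… ∩ ⟦which 15 matched⟧ = {1, 2, 3, 10, 11, 12, 14, 15} ∩ {4, 6, 7, 8, 9, 11, 12, 14, 15} = {11, 12, 14, 15}
… ∩ ⟦on 8⟧ = {11, 12, 14, 15} ∩ {1, 2, 6, 7, 8, 12, 13, 14, 15} = {12, 14, 15}
… ∩ ⟦wet⟧ = {12, 14, 15} ∩ {1, 2, 4, 5, 6, 8, 10, 12, 14, 15} = {12, 14, 15}
So ⟦wet kite which 15 matched on 8⟧ = {12, 14, 15}.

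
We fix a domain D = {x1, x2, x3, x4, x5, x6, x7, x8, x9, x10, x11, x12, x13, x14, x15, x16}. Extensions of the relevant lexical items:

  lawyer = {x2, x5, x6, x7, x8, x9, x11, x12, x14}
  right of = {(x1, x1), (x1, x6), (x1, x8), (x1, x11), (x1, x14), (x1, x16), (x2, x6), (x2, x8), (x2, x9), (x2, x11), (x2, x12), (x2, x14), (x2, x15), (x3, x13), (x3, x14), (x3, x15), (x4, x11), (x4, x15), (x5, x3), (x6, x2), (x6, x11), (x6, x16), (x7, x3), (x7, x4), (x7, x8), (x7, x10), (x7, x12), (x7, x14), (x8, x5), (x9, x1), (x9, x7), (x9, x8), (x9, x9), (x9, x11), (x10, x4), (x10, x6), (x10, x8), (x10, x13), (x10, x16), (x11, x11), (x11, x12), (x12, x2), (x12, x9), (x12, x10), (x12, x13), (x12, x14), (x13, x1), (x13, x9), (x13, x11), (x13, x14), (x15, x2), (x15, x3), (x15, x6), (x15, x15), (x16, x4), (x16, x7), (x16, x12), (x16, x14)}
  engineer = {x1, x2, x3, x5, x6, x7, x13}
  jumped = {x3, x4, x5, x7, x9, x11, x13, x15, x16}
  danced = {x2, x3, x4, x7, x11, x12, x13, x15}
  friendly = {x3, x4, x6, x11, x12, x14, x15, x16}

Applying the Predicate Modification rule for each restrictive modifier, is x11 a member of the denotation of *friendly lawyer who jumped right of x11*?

⟦who jumped⟧ = ⟦jumped⟧ = {x3, x4, x5, x7, x9, x11, x13, x15, x16}
⟦right of x11⟧ = {x : ⟨x, x11⟩ ∈ ⟦right of⟧} = {x1, x2, x4, x6, x9, x11, x13}
⟦lawyer⟧ = {x2, x5, x6, x7, x8, x9, x11, x12, x14}
… ∩ ⟦who jumped⟧ = {x2, x5, x6, x7, x8, x9, x11, x12, x14} ∩ {x3, x4, x5, x7, x9, x11, x13, x15, x16} = {x5, x7, x9, x11}
… ∩ ⟦right of x11⟧ = {x5, x7, x9, x11} ∩ {x1, x2, x4, x6, x9, x11, x13} = {x9, x11}
… ∩ ⟦friendly⟧ = {x9, x11} ∩ {x3, x4, x6, x11, x12, x14, x15, x16} = {x11}
⟦friendly lawyer who jumped right of x11⟧ = {x11}; x11 ∈ this set.

yes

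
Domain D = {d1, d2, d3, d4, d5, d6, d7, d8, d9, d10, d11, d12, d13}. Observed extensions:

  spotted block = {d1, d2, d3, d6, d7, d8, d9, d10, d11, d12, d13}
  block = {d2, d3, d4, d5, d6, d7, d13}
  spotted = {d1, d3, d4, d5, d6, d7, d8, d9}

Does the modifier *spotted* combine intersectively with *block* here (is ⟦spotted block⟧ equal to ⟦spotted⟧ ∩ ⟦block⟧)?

no

⟦spotted⟧ ∩ ⟦block⟧ = {d1, d3, d4, d5, d6, d7, d8, d9} ∩ {d2, d3, d4, d5, d6, d7, d13} = {d3, d4, d5, d6, d7}
Observed ⟦spotted block⟧ = {d1, d2, d3, d6, d7, d8, d9, d10, d11, d12, d13}.
These differ, so the modifier is not intersective in this model.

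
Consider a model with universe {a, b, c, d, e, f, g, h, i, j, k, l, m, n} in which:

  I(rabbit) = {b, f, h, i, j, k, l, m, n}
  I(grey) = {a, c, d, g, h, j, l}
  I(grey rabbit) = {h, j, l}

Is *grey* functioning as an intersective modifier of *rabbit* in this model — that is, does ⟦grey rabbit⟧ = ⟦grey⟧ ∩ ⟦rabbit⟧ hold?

⟦grey⟧ ∩ ⟦rabbit⟧ = {a, c, d, g, h, j, l} ∩ {b, f, h, i, j, k, l, m, n} = {h, j, l}
Observed ⟦grey rabbit⟧ = {h, j, l}.
These coincide, so the modifier is intersective here.

yes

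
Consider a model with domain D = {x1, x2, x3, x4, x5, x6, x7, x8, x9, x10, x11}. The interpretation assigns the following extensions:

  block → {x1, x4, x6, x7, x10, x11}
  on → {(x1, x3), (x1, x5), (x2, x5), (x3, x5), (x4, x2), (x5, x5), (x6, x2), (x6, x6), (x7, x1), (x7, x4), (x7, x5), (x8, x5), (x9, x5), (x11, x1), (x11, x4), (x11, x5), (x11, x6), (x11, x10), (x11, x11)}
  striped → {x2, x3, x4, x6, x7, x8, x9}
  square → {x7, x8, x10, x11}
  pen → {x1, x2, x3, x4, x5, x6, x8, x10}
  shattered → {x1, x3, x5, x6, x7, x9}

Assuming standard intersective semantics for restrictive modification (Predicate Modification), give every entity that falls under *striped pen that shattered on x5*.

⟦that shattered⟧ = ⟦shattered⟧ = {x1, x3, x5, x6, x7, x9}
⟦on x5⟧ = {x : ⟨x, x5⟩ ∈ ⟦on⟧} = {x1, x2, x3, x5, x7, x8, x9, x11}
⟦pen⟧ = {x1, x2, x3, x4, x5, x6, x8, x10}
… ∩ ⟦that shattered⟧ = {x1, x2, x3, x4, x5, x6, x8, x10} ∩ {x1, x3, x5, x6, x7, x9} = {x1, x3, x5, x6}
… ∩ ⟦on x5⟧ = {x1, x3, x5, x6} ∩ {x1, x2, x3, x5, x7, x8, x9, x11} = {x1, x3, x5}
… ∩ ⟦striped⟧ = {x1, x3, x5} ∩ {x2, x3, x4, x6, x7, x8, x9} = {x3}
So ⟦striped pen that shattered on x5⟧ = {x3}.

{x3}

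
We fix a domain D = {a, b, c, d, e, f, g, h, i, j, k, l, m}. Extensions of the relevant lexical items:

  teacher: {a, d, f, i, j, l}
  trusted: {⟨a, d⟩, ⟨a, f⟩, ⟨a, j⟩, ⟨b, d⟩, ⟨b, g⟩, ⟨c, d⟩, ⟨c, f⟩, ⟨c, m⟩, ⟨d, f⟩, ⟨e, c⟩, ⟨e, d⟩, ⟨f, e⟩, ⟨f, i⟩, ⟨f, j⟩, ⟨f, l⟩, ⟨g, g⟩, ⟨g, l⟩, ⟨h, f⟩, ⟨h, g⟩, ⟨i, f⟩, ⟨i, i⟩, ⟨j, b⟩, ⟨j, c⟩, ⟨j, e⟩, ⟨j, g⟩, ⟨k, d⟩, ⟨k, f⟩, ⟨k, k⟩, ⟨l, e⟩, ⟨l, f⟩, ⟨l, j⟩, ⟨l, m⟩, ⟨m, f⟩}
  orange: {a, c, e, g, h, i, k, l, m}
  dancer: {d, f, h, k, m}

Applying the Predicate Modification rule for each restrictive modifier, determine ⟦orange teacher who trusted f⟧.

{a, i, l}

⟦who trusted f⟧ = {x : ⟨x, f⟩ ∈ ⟦trusted⟧} = {a, c, d, h, i, k, l, m}
⟦teacher⟧ = {a, d, f, i, j, l}
… ∩ ⟦who trusted f⟧ = {a, d, f, i, j, l} ∩ {a, c, d, h, i, k, l, m} = {a, d, i, l}
… ∩ ⟦orange⟧ = {a, d, i, l} ∩ {a, c, e, g, h, i, k, l, m} = {a, i, l}
So ⟦orange teacher who trusted f⟧ = {a, i, l}.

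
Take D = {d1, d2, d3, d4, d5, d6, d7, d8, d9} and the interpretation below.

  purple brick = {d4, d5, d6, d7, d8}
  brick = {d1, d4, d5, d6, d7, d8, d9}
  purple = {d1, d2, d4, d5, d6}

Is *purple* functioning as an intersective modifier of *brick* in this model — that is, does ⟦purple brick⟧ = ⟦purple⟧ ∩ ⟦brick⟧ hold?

no

⟦purple⟧ ∩ ⟦brick⟧ = {d1, d2, d4, d5, d6} ∩ {d1, d4, d5, d6, d7, d8, d9} = {d1, d4, d5, d6}
Observed ⟦purple brick⟧ = {d4, d5, d6, d7, d8}.
These differ, so the modifier is not intersective in this model.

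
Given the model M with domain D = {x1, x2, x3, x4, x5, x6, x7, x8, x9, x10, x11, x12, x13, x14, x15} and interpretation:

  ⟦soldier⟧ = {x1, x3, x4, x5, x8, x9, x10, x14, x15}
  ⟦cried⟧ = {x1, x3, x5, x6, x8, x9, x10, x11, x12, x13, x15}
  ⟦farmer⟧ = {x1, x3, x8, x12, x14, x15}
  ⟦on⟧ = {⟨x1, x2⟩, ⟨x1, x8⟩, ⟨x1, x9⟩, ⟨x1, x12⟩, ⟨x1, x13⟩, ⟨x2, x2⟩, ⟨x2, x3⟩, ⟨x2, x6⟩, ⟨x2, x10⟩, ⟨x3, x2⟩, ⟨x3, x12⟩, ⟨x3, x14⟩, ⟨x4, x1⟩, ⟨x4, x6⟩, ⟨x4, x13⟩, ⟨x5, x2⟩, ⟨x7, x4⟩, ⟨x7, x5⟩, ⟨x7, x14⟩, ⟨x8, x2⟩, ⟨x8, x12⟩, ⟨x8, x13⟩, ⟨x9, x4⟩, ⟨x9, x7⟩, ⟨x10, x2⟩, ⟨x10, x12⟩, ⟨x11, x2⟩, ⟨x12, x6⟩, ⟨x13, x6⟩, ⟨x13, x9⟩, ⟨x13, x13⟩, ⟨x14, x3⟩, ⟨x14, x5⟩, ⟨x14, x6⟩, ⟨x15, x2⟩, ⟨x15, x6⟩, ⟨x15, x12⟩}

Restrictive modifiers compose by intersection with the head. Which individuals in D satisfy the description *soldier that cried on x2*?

⟦that cried⟧ = ⟦cried⟧ = {x1, x3, x5, x6, x8, x9, x10, x11, x12, x13, x15}
⟦on x2⟧ = {x : ⟨x, x2⟩ ∈ ⟦on⟧} = {x1, x2, x3, x5, x8, x10, x11, x15}
⟦soldier⟧ = {x1, x3, x4, x5, x8, x9, x10, x14, x15}
… ∩ ⟦that cried⟧ = {x1, x3, x4, x5, x8, x9, x10, x14, x15} ∩ {x1, x3, x5, x6, x8, x9, x10, x11, x12, x13, x15} = {x1, x3, x5, x8, x9, x10, x15}
… ∩ ⟦on x2⟧ = {x1, x3, x5, x8, x9, x10, x15} ∩ {x1, x2, x3, x5, x8, x10, x11, x15} = {x1, x3, x5, x8, x10, x15}
So ⟦soldier that cried on x2⟧ = {x1, x3, x5, x8, x10, x15}.

{x1, x3, x5, x8, x10, x15}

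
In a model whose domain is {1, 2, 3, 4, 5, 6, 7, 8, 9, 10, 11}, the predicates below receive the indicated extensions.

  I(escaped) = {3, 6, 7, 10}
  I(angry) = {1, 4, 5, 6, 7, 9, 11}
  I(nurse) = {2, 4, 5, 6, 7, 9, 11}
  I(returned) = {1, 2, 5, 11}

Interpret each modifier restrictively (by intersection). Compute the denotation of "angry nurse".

⟦nurse⟧ = {2, 4, 5, 6, 7, 9, 11}
… ∩ ⟦angry⟧ = {2, 4, 5, 6, 7, 9, 11} ∩ {1, 4, 5, 6, 7, 9, 11} = {4, 5, 6, 7, 9, 11}
So ⟦angry nurse⟧ = {4, 5, 6, 7, 9, 11}.

{4, 5, 6, 7, 9, 11}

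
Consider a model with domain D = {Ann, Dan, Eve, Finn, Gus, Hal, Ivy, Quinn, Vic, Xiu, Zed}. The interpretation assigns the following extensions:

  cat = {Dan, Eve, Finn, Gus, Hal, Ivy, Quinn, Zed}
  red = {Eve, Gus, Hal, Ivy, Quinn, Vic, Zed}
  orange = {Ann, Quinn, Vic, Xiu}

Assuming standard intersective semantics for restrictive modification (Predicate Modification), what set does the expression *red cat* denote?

⟦cat⟧ = {Dan, Eve, Finn, Gus, Hal, Ivy, Quinn, Zed}
… ∩ ⟦red⟧ = {Dan, Eve, Finn, Gus, Hal, Ivy, Quinn, Zed} ∩ {Eve, Gus, Hal, Ivy, Quinn, Vic, Zed} = {Eve, Gus, Hal, Ivy, Quinn, Zed}
So ⟦red cat⟧ = {Eve, Gus, Hal, Ivy, Quinn, Zed}.

{Eve, Gus, Hal, Ivy, Quinn, Zed}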